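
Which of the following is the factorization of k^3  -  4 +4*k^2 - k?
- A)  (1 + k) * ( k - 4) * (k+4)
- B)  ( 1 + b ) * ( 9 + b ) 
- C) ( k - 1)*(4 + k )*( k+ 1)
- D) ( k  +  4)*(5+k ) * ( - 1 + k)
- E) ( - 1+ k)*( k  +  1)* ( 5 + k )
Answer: C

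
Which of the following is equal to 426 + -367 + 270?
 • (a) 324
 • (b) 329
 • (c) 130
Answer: b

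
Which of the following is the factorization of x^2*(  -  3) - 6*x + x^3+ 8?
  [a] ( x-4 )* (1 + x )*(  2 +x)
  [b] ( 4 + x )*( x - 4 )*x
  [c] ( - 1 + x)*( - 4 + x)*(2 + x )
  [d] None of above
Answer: c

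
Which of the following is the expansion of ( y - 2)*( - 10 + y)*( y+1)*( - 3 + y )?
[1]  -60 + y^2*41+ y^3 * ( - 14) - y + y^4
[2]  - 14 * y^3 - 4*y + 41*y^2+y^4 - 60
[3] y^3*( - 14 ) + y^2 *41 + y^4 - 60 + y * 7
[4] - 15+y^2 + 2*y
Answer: 2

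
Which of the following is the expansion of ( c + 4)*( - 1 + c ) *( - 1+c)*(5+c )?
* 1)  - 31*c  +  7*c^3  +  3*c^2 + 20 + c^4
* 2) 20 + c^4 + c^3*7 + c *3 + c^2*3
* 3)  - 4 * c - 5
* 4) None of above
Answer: 1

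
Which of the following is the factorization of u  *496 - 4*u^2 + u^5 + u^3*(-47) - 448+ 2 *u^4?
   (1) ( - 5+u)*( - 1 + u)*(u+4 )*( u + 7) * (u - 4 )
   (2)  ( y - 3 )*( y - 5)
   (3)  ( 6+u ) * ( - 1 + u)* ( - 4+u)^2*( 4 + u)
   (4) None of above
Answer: 4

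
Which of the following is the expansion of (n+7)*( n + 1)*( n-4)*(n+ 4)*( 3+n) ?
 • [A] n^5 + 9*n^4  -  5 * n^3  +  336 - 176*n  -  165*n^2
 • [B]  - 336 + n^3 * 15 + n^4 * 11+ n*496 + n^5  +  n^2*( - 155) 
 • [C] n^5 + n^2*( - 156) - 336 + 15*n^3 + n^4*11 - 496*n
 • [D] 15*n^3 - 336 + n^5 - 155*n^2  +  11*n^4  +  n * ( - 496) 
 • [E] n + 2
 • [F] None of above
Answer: D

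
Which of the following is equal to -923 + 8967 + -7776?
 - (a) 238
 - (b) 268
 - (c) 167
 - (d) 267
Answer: b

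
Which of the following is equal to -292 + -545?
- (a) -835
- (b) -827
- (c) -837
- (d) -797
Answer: c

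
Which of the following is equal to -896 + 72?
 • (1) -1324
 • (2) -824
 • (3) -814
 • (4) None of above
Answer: 2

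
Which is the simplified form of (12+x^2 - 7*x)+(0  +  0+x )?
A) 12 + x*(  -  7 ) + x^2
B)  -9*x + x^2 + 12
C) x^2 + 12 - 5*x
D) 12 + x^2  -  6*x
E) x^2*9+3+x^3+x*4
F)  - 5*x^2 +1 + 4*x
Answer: D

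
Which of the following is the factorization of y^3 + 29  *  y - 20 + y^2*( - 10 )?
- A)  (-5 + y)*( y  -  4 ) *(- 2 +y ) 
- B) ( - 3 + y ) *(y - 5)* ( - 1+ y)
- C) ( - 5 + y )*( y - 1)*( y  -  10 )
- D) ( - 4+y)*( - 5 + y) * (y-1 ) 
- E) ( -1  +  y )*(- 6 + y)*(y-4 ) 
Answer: D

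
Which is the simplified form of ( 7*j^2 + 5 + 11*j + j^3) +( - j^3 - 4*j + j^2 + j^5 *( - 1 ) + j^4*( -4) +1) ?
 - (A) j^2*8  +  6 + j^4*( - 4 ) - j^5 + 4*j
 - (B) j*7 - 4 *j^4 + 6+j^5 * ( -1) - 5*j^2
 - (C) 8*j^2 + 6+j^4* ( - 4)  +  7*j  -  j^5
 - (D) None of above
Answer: C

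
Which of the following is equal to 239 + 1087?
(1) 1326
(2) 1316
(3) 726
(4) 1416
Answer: 1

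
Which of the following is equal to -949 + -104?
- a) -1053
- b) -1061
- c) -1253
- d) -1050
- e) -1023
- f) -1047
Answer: a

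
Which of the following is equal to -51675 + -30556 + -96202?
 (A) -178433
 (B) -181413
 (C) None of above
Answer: A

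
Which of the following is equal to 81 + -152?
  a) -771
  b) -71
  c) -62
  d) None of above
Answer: b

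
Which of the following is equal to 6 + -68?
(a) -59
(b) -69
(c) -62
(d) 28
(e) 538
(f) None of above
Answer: c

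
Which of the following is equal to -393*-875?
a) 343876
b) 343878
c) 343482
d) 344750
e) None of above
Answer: e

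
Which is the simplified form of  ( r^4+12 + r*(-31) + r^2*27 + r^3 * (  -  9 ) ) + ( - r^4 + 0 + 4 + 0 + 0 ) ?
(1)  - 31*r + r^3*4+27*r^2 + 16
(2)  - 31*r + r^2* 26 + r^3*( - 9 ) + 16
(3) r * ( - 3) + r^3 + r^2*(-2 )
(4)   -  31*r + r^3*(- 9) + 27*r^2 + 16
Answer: 4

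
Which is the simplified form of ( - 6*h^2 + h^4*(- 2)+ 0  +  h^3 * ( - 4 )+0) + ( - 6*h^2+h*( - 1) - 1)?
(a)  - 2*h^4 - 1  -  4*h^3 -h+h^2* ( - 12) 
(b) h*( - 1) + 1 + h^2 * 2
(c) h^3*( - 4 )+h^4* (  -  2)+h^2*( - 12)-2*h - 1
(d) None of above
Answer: a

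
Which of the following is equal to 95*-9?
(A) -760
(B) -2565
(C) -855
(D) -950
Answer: C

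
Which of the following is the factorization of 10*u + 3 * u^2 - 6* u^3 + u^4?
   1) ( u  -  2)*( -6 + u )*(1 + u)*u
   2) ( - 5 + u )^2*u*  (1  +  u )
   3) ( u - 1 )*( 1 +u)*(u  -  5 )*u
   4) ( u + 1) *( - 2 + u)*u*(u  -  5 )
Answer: 4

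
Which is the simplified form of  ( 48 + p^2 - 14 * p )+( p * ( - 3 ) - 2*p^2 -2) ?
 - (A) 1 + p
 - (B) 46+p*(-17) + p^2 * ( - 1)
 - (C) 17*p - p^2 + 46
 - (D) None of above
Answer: B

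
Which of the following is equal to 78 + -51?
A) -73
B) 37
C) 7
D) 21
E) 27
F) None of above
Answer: E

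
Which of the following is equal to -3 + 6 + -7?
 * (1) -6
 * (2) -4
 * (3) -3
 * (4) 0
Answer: 2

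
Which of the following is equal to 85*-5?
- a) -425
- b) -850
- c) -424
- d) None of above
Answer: a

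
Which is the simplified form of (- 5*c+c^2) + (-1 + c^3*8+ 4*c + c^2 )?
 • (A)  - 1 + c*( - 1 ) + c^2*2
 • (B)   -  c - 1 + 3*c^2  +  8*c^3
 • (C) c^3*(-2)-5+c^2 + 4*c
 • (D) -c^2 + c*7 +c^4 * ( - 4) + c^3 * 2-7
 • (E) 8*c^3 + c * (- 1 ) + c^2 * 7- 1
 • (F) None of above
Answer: F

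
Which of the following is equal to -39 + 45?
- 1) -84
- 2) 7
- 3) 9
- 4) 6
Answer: 4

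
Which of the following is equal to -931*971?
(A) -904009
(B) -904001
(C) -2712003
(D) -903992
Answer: B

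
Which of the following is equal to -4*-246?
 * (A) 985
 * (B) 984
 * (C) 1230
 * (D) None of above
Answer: B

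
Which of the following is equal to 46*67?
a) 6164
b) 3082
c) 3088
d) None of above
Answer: b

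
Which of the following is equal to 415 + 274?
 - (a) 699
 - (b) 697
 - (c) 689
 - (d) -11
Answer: c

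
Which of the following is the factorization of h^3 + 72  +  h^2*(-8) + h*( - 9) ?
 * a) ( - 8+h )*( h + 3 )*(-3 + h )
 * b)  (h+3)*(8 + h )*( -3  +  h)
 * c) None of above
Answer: a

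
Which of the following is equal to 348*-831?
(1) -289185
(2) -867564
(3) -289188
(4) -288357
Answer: 3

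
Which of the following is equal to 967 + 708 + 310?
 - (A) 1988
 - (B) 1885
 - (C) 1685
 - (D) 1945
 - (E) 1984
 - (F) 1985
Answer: F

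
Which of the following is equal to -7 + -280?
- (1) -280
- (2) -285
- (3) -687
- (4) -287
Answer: 4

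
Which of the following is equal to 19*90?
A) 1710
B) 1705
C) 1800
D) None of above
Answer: A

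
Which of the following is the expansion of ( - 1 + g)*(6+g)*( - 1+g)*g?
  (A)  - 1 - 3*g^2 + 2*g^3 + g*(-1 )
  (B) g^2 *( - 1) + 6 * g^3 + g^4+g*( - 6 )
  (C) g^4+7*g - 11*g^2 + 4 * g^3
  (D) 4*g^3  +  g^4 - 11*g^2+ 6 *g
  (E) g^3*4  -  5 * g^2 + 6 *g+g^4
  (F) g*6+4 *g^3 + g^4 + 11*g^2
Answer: D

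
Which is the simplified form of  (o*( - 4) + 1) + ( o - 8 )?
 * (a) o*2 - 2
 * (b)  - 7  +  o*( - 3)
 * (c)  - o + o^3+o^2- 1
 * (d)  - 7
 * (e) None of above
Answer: b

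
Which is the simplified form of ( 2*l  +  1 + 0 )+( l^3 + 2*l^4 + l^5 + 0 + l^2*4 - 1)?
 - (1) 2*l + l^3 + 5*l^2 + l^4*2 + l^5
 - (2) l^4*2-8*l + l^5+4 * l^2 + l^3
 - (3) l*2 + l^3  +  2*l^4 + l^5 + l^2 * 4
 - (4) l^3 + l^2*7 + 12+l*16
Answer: 3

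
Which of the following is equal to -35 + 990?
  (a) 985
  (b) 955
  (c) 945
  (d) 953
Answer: b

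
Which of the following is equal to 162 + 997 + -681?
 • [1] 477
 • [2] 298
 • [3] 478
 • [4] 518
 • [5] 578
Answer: 3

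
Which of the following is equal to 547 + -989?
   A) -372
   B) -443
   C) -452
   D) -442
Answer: D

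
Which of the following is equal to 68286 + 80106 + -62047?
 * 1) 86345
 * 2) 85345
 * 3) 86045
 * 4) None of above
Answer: 1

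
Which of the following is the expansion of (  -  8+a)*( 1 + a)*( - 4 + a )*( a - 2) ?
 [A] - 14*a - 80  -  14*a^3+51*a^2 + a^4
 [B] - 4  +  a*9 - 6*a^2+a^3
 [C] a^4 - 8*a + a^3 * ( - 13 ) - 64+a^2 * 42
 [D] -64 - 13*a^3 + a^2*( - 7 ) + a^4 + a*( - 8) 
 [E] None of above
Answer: C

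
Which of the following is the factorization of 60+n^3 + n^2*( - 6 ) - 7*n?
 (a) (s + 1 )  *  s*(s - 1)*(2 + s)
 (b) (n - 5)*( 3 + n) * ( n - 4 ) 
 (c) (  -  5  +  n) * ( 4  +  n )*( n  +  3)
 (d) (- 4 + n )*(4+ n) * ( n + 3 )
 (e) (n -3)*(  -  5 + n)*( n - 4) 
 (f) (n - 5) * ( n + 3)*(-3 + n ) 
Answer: b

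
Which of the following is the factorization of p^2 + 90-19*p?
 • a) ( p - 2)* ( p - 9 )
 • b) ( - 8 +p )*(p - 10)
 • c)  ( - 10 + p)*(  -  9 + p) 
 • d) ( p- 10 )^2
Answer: c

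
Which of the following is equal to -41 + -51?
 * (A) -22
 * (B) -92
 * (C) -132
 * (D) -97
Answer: B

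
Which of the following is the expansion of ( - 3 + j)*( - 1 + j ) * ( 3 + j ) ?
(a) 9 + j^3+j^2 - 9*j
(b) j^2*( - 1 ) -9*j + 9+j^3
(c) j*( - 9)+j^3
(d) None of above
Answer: b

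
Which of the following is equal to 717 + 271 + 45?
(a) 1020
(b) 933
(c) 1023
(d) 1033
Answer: d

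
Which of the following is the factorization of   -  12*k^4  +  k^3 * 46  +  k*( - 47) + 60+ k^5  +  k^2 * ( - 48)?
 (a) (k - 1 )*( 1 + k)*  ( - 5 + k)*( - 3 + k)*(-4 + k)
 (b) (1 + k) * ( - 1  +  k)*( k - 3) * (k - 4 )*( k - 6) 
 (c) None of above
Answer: a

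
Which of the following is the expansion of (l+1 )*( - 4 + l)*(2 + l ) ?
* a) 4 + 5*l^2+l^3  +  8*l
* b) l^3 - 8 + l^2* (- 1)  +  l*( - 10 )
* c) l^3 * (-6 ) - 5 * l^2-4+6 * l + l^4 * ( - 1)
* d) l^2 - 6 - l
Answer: b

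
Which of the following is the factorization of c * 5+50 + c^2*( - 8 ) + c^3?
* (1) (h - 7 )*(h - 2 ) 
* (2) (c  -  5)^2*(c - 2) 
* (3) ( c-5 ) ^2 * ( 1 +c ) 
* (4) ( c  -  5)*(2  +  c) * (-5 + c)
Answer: 4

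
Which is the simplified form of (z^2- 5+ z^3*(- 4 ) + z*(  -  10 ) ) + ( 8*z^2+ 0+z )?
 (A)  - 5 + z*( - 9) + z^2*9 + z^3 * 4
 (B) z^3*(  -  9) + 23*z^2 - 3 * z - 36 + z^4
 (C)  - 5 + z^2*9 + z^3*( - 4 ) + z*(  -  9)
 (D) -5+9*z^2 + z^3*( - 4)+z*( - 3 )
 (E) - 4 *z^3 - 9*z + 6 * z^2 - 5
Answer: C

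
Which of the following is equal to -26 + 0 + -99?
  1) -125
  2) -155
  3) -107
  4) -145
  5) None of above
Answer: 1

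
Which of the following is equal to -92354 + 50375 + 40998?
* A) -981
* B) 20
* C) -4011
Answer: A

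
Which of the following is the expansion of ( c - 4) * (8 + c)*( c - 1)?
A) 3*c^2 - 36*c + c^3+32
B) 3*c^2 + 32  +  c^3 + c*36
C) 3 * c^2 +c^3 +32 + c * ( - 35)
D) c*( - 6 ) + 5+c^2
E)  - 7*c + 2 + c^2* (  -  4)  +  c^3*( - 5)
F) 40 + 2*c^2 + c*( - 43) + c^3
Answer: A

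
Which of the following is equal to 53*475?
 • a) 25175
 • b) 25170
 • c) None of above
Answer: a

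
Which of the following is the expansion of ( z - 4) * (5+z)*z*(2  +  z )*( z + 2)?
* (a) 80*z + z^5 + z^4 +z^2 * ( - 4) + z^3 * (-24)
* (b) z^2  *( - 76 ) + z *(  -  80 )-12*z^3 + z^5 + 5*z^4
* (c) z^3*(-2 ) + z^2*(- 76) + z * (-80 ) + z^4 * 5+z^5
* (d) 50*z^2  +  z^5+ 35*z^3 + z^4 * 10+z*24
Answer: b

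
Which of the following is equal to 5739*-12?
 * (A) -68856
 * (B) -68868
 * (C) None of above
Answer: B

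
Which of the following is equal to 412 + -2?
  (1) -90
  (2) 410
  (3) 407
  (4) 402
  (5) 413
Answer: 2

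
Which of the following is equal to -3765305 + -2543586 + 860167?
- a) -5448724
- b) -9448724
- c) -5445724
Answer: a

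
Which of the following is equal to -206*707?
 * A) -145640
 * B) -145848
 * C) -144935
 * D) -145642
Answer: D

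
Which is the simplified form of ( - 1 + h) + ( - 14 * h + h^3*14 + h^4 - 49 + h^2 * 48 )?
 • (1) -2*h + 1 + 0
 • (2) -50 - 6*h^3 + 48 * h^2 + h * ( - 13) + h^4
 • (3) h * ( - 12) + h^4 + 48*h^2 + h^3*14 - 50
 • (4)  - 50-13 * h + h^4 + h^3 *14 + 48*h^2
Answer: 4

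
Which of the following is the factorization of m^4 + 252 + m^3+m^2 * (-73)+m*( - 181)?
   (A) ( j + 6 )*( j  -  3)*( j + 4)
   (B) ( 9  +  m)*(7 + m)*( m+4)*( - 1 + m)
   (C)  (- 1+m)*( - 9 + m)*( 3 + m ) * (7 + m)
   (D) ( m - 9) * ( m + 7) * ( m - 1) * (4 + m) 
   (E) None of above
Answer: D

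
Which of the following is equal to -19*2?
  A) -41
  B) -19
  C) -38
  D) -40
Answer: C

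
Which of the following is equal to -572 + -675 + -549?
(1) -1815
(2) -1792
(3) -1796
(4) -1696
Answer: 3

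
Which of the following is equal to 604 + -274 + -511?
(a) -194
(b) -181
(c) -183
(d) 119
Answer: b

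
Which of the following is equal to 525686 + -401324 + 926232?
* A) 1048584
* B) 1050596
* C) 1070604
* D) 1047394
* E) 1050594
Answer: E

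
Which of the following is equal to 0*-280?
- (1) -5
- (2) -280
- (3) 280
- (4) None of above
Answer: 4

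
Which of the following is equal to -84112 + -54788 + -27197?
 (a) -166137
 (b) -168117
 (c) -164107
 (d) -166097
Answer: d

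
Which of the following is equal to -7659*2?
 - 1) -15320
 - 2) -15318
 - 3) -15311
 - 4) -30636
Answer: 2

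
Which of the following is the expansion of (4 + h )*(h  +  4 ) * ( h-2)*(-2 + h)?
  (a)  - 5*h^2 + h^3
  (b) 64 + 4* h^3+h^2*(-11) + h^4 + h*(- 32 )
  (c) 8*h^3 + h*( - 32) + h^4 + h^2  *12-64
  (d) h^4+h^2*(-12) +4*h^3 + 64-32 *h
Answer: d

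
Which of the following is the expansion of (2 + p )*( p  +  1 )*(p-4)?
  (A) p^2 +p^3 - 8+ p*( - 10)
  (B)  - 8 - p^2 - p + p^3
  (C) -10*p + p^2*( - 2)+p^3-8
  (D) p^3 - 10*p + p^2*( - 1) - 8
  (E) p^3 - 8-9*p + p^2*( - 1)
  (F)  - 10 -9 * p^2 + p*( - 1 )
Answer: D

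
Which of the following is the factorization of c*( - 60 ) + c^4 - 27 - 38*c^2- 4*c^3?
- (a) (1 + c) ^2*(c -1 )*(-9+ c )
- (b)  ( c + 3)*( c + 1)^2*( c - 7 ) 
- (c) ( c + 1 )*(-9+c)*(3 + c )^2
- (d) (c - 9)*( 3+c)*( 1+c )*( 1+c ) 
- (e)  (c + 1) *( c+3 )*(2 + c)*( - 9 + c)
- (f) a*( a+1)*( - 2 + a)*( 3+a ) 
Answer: d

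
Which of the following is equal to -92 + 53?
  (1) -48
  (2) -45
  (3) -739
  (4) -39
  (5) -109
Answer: 4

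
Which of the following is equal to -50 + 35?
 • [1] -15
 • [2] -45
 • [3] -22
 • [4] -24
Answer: 1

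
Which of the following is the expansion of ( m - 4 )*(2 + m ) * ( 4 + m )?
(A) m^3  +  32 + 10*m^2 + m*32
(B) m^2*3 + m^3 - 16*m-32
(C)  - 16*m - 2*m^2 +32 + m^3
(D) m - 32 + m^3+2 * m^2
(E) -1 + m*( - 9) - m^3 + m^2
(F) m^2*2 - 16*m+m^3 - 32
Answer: F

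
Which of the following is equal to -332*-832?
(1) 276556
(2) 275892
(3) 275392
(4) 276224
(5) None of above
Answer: 4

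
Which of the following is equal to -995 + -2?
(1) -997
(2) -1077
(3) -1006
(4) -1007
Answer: 1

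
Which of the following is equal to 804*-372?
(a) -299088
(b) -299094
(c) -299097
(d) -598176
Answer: a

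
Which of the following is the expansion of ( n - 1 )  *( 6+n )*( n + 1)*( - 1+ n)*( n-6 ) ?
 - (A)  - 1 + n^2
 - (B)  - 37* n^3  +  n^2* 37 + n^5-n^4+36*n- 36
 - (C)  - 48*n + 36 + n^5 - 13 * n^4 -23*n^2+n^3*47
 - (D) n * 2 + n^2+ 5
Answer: B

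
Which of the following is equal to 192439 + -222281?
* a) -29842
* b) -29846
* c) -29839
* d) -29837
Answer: a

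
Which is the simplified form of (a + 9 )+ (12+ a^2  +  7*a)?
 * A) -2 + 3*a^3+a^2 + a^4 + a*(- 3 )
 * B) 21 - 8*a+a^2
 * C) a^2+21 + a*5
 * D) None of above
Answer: D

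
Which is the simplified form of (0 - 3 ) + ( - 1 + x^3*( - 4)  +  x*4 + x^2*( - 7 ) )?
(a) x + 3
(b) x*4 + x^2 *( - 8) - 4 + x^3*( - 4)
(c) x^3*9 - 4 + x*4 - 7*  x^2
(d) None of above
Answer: d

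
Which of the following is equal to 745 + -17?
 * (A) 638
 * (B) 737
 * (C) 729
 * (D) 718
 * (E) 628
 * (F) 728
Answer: F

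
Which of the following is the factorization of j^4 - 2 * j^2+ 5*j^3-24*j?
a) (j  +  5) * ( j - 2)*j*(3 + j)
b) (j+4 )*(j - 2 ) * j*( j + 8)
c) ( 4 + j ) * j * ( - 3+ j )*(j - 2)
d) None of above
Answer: d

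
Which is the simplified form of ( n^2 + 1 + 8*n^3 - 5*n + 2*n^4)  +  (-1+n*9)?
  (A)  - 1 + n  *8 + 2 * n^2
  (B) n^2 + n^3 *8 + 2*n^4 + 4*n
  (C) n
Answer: B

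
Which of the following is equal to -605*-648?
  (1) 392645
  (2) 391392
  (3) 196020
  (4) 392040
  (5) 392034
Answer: 4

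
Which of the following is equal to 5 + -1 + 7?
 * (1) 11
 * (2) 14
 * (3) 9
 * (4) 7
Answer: 1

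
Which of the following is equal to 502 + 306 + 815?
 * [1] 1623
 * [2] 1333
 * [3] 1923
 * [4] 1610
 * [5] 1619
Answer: 1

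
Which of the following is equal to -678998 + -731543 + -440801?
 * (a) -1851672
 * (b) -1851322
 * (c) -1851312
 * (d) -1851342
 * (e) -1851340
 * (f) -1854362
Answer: d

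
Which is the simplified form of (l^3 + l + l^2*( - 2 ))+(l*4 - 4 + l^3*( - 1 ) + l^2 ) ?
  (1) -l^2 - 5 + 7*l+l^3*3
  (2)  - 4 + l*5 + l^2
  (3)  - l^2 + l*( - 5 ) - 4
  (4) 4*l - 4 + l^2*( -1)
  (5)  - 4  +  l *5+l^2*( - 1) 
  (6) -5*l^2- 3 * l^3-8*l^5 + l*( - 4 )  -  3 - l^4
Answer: 5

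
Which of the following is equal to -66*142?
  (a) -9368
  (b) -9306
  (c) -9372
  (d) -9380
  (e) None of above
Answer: c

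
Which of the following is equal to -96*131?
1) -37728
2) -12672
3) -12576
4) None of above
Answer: 3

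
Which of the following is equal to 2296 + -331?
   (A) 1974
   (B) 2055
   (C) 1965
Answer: C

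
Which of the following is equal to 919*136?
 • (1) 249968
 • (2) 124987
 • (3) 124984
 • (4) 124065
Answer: 3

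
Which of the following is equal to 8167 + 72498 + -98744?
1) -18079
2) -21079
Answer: 1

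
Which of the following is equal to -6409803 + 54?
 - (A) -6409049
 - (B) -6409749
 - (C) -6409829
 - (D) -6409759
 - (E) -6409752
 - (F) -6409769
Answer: B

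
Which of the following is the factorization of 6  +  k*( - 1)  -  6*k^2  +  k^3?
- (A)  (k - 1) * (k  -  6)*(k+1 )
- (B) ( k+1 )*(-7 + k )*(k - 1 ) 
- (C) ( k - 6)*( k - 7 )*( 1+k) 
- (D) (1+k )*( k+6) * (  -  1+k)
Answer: A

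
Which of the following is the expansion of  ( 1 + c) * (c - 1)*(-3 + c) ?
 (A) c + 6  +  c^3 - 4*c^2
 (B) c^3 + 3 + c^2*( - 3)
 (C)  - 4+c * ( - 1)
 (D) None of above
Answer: D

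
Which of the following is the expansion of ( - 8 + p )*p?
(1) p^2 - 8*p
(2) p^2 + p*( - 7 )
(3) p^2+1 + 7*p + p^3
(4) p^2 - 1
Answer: 1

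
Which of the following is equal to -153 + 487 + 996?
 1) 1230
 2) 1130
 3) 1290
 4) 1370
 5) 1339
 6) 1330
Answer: 6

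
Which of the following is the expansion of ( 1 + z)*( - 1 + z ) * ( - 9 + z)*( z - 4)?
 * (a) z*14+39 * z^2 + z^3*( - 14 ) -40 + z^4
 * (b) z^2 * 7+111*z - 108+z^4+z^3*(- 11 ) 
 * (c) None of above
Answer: c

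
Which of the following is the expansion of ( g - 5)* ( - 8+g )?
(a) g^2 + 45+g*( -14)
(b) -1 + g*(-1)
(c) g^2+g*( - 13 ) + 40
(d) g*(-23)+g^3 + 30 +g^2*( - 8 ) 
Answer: c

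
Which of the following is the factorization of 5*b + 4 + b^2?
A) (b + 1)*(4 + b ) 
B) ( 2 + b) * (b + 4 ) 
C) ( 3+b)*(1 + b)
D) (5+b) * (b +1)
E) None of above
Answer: A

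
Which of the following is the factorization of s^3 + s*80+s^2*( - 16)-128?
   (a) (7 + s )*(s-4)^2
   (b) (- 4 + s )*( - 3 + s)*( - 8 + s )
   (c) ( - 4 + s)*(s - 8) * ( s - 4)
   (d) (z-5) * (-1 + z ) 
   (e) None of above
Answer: c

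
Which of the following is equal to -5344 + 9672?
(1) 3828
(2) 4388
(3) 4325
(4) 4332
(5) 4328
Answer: 5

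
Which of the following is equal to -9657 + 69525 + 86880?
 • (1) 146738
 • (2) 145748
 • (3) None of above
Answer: 3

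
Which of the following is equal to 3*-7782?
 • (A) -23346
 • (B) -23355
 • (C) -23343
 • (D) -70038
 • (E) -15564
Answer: A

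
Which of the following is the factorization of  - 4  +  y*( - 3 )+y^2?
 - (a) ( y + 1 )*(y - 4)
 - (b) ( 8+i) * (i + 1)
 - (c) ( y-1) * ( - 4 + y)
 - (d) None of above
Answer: a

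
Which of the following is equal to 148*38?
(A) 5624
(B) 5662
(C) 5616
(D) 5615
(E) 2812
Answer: A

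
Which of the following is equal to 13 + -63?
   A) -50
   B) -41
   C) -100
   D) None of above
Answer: A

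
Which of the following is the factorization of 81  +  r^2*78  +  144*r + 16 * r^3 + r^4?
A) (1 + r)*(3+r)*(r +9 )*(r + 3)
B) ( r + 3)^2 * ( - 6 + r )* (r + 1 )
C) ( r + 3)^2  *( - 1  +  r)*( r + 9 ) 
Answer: A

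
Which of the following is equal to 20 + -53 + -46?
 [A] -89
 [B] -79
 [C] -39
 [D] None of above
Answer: B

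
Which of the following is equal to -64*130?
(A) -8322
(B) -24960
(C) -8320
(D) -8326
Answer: C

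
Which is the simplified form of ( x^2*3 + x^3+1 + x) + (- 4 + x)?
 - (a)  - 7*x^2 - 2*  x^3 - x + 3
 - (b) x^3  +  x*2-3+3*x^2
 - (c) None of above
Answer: b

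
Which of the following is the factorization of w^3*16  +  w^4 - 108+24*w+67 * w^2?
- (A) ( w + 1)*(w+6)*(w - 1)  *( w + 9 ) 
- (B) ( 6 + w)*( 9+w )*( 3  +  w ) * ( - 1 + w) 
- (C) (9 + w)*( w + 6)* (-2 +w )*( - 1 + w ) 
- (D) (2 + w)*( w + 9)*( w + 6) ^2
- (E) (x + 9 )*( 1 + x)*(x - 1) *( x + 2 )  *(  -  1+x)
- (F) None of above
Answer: F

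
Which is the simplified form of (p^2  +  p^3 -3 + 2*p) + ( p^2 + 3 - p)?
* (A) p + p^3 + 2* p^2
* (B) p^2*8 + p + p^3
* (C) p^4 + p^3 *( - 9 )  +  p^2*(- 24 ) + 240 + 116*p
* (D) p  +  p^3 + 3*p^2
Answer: A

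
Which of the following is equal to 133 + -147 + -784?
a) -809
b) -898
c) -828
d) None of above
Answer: d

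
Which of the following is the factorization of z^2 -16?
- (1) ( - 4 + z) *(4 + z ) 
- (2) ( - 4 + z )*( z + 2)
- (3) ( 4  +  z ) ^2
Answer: 1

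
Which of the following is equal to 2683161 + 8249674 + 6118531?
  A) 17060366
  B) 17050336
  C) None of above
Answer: C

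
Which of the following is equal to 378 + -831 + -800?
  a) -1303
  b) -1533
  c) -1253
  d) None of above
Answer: c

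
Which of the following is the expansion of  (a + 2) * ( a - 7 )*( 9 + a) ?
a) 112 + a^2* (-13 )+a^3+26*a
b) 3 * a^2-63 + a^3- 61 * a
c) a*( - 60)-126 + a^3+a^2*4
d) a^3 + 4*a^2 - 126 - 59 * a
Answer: d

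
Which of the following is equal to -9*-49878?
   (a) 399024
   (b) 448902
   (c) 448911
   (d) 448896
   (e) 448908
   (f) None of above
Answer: b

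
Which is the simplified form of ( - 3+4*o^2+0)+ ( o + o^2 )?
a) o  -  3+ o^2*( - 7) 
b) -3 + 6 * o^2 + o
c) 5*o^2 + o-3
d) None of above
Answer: c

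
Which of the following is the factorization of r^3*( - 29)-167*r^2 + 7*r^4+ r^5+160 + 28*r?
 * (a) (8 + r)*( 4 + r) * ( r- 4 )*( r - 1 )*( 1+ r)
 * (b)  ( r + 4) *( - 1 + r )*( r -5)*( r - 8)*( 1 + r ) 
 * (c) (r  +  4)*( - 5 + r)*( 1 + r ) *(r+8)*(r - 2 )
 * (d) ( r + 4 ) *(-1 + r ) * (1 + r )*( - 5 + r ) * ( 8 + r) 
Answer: d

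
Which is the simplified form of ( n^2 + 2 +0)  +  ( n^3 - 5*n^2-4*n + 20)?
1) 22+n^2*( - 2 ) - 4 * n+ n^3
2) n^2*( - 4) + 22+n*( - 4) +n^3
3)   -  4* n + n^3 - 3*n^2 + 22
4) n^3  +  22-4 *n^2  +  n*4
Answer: 2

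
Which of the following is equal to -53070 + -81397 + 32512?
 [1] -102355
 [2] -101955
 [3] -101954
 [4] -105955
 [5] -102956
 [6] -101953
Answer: 2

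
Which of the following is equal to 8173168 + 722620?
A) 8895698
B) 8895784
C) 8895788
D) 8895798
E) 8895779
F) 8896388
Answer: C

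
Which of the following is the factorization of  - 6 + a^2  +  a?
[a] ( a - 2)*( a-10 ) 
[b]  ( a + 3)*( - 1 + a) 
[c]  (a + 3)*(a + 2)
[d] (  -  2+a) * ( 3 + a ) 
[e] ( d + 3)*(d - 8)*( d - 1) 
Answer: d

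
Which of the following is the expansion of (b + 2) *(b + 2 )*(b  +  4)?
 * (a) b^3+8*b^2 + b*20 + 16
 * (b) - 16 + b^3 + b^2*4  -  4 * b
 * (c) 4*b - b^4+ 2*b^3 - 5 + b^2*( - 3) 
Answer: a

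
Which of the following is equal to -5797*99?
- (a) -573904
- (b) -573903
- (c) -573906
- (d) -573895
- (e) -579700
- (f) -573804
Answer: b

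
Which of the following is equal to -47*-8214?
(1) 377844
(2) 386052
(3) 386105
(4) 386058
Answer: 4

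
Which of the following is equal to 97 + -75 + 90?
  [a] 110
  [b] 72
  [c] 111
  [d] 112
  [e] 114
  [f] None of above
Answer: d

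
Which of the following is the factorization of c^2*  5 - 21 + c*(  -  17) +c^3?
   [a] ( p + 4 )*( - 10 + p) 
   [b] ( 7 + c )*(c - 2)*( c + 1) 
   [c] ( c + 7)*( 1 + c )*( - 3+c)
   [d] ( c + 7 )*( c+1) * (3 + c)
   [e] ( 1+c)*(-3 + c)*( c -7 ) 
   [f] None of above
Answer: c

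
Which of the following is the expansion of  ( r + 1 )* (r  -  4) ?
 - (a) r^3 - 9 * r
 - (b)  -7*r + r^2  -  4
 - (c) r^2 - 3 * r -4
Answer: c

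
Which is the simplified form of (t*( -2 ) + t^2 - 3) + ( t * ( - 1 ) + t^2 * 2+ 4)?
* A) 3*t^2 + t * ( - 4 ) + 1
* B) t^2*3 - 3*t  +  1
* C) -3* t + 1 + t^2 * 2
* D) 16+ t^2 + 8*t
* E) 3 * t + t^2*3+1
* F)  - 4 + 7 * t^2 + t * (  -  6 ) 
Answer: B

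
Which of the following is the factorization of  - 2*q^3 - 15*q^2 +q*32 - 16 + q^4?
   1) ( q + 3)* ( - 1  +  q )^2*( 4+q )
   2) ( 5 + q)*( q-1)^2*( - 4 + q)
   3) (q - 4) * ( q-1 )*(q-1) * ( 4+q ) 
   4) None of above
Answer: 3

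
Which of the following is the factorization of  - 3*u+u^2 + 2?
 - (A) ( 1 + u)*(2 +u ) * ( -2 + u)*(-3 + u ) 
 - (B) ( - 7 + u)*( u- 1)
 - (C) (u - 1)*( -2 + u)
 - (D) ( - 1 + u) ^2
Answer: C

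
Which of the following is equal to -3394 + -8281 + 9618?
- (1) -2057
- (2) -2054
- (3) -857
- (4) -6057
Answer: 1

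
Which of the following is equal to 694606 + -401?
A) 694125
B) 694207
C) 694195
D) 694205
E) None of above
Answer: D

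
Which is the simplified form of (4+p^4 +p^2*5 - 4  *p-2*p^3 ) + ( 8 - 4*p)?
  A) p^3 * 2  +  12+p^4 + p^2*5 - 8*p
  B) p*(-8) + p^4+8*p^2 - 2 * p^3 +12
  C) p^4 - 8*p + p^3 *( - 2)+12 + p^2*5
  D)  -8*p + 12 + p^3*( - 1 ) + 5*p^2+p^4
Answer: C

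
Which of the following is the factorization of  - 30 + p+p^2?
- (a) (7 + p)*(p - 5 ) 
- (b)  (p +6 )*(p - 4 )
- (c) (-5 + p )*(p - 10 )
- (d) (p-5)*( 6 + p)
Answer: d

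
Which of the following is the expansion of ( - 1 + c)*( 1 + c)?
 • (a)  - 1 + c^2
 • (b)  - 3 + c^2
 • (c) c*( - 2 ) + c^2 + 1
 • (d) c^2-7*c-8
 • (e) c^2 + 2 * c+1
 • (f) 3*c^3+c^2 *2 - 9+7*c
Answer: a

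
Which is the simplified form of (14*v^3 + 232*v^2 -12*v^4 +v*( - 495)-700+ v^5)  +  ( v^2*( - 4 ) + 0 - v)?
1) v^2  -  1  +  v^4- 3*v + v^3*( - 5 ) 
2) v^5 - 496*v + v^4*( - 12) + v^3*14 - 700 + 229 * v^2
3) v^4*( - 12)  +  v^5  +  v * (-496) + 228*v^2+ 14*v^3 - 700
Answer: 3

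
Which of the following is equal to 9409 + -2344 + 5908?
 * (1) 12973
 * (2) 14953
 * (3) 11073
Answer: 1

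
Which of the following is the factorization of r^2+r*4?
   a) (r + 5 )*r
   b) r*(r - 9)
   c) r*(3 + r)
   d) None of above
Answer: d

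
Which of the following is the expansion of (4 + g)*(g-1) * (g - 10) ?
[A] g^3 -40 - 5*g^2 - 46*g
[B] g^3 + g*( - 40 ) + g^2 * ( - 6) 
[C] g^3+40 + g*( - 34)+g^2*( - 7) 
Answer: C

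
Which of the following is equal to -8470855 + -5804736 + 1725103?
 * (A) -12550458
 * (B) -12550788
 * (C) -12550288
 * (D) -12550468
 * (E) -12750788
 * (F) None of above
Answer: F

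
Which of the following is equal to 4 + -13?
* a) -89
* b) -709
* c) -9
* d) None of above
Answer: c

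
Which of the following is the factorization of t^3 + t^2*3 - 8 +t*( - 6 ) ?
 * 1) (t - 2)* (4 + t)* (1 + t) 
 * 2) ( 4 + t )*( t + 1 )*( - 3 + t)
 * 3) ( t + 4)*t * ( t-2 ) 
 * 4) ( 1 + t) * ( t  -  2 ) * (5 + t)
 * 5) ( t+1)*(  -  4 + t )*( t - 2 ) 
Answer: 1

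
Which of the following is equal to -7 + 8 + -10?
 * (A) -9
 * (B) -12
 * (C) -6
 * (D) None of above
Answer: A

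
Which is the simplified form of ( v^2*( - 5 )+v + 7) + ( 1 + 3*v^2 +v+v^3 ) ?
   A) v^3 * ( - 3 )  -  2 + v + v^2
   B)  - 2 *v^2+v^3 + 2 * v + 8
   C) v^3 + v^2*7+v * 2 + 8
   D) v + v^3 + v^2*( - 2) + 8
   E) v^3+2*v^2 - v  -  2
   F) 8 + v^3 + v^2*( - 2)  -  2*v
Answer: B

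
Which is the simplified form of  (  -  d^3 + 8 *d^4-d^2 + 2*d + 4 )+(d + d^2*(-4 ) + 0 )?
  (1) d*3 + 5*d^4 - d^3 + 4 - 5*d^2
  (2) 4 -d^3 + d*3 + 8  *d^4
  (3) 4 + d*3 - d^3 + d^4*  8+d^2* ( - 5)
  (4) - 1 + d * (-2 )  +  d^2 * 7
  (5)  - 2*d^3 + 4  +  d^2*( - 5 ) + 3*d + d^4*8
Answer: 3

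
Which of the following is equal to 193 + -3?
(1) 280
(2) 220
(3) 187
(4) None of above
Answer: 4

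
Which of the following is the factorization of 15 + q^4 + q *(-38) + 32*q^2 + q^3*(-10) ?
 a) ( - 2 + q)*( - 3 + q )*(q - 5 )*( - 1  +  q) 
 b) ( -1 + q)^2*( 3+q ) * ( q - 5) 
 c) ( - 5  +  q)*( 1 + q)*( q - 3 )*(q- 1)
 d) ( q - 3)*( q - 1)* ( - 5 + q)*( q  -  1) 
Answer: d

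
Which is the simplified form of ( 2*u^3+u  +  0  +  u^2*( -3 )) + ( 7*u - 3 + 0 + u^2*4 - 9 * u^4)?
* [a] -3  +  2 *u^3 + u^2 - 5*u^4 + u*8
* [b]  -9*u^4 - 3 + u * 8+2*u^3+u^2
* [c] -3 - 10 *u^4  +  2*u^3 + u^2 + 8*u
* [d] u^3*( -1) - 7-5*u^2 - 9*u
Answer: b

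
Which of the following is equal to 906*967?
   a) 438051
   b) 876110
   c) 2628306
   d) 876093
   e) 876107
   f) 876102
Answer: f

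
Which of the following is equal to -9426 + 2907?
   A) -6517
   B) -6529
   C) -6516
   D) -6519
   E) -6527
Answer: D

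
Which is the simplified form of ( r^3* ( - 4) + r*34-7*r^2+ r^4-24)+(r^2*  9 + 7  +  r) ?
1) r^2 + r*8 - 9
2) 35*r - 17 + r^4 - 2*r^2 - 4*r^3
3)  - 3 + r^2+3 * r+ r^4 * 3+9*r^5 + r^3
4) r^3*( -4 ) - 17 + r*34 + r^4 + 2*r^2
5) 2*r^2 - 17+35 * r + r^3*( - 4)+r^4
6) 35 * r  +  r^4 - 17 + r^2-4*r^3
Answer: 5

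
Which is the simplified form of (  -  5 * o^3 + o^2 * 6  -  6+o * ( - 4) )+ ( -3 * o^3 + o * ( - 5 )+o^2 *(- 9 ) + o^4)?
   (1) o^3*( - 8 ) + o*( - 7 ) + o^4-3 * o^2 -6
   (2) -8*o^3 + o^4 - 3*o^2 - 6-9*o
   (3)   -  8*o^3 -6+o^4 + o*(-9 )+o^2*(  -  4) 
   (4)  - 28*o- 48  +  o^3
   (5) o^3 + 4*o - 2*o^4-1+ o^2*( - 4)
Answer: 2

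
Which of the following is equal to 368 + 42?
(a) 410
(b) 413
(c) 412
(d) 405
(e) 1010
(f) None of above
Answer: a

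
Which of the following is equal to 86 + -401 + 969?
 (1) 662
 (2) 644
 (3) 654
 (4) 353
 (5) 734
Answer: 3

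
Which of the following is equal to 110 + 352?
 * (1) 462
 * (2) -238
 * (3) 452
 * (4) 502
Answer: 1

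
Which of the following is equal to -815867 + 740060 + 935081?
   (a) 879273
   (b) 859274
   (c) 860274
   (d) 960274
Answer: b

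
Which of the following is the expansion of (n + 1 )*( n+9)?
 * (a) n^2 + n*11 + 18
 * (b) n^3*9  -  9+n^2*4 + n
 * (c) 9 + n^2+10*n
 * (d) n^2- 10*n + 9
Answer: c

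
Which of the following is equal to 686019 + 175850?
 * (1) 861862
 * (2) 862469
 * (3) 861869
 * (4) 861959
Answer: 3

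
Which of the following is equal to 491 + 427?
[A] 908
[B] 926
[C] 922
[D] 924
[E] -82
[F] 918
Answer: F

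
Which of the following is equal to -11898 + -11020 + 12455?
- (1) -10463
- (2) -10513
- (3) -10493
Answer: 1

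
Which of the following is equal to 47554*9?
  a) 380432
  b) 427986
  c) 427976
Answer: b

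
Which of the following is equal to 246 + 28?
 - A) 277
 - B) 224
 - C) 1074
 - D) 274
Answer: D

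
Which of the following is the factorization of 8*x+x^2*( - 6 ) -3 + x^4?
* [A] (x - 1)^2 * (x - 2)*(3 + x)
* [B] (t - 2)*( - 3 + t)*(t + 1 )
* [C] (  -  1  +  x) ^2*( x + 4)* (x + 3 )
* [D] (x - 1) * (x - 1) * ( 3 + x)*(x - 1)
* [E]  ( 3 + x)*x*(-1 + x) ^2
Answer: D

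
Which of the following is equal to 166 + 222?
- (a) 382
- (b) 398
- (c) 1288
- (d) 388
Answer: d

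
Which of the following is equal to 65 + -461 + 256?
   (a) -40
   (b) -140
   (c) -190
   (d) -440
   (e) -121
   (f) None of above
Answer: b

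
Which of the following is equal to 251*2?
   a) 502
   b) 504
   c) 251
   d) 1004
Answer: a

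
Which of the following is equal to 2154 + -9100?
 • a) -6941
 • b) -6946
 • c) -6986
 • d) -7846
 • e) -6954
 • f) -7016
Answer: b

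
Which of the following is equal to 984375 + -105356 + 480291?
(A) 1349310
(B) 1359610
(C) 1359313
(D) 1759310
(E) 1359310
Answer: E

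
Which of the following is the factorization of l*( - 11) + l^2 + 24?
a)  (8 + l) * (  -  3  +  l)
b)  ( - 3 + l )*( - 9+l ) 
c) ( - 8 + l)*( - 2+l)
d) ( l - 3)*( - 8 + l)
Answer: d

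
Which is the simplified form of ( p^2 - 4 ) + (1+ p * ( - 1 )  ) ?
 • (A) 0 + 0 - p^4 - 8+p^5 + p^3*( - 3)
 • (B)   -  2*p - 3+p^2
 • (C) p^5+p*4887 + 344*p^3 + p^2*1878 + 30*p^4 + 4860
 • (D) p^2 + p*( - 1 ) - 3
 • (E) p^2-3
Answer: D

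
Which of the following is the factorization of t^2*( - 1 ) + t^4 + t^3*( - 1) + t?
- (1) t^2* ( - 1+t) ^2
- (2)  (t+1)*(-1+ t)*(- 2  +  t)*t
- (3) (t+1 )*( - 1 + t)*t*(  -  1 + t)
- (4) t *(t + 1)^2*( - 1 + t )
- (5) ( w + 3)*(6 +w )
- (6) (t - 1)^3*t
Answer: 3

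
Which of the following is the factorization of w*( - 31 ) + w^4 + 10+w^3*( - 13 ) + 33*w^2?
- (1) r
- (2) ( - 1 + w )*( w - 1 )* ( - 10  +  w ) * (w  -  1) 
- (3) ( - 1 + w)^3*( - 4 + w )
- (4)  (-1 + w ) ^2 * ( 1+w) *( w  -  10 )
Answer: 2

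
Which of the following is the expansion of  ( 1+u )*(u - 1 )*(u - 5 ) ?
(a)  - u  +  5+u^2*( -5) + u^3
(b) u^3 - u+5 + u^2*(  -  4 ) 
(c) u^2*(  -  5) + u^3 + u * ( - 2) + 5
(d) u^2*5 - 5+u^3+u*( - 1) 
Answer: a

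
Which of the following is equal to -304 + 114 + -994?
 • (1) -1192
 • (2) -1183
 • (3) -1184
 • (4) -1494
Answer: 3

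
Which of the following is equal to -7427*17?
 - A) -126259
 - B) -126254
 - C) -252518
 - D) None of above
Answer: A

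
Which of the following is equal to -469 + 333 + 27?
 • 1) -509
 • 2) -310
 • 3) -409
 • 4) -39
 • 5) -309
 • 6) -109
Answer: 6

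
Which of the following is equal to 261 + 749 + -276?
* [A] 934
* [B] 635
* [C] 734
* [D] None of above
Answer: C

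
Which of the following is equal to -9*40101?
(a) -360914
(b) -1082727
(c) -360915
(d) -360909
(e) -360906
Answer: d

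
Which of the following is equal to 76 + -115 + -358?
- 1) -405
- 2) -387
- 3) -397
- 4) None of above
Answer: 3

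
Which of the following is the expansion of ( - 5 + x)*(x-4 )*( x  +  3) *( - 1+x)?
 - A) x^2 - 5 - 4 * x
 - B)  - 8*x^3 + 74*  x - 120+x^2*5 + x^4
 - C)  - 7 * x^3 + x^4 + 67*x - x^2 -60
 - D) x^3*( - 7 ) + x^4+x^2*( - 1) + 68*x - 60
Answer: C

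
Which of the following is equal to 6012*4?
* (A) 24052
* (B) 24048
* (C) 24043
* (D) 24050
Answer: B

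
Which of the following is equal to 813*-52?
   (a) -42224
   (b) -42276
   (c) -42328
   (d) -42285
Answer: b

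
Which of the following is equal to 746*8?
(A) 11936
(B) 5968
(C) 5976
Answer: B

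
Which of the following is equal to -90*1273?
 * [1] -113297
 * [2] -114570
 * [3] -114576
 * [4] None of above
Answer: 2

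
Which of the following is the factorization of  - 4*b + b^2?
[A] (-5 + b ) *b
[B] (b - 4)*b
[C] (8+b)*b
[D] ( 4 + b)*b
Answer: B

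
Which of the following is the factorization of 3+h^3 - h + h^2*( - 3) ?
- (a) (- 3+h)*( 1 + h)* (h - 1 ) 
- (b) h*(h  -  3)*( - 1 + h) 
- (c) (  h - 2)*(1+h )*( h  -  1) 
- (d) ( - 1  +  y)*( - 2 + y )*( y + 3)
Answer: a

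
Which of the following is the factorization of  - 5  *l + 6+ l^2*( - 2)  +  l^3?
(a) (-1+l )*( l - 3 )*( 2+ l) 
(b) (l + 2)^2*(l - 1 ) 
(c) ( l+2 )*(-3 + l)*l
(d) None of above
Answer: a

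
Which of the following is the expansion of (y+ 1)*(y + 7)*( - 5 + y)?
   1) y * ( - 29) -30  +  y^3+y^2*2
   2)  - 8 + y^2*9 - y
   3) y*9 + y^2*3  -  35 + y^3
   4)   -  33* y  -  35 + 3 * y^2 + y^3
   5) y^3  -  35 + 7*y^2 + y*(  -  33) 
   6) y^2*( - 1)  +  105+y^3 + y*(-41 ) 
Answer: 4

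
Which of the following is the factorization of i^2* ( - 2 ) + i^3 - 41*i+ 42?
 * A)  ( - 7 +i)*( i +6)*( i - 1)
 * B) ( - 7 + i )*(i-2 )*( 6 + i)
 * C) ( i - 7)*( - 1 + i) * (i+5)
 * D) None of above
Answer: A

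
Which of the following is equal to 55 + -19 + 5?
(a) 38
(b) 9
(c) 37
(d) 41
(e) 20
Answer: d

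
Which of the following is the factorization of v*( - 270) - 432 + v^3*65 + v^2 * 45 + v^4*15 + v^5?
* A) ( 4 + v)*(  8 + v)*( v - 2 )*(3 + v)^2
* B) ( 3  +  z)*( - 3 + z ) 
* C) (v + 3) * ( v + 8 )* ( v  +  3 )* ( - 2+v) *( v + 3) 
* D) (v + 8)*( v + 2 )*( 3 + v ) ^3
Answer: C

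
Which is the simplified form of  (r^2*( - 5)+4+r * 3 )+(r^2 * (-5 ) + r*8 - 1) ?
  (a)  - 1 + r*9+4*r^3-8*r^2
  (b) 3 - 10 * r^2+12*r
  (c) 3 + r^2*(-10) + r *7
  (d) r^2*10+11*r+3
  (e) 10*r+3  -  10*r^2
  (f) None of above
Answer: f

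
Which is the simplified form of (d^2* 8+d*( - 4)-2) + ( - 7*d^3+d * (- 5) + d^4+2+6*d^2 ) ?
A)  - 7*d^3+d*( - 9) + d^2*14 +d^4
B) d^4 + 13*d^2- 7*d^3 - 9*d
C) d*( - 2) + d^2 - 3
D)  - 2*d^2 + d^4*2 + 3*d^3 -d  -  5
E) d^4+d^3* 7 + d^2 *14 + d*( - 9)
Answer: A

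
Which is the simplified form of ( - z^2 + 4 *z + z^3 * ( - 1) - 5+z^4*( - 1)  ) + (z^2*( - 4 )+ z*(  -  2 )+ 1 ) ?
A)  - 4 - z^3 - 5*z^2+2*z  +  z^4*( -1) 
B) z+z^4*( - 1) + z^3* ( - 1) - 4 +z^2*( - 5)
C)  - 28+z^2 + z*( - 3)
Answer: A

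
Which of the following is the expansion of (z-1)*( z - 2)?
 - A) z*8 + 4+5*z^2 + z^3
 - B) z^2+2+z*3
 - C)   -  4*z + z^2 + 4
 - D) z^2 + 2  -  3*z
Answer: D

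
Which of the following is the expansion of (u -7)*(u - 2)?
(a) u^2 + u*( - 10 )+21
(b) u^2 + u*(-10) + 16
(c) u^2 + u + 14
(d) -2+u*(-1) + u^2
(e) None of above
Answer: e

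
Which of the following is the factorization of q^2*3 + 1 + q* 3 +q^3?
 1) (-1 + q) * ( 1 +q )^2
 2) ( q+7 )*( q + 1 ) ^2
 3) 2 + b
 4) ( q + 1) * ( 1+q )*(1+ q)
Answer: 4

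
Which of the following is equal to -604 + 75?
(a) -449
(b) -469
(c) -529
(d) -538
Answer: c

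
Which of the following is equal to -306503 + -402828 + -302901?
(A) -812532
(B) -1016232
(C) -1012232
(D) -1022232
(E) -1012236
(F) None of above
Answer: C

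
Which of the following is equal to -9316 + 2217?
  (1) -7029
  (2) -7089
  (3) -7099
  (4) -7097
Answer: 3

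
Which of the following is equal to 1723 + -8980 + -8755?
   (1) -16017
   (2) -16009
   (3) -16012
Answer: 3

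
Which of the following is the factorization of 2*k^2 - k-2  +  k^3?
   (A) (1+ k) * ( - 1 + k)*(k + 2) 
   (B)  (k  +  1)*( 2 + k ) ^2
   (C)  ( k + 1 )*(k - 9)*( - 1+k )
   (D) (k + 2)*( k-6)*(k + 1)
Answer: A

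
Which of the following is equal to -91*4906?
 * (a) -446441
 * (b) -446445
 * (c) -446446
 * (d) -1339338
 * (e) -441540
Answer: c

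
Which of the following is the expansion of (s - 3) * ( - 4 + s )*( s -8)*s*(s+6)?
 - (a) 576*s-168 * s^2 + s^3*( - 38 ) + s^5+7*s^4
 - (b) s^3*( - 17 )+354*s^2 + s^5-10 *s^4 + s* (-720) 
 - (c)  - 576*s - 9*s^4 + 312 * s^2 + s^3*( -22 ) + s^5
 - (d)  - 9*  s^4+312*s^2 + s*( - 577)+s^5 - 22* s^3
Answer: c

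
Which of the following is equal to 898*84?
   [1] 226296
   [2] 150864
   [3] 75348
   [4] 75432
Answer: 4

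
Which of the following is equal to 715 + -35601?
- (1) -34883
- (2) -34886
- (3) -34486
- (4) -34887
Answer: 2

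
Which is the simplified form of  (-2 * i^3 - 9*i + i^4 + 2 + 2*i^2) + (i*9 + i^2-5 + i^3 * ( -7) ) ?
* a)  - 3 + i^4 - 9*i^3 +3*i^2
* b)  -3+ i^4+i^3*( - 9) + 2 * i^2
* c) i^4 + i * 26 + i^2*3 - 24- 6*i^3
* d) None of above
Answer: a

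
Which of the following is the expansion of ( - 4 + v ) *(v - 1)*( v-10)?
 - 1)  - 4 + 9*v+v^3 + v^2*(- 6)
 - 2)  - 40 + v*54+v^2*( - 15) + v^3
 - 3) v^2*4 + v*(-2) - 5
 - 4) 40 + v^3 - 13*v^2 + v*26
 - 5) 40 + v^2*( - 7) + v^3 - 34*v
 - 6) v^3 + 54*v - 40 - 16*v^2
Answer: 2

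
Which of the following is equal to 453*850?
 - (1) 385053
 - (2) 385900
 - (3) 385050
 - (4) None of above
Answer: 3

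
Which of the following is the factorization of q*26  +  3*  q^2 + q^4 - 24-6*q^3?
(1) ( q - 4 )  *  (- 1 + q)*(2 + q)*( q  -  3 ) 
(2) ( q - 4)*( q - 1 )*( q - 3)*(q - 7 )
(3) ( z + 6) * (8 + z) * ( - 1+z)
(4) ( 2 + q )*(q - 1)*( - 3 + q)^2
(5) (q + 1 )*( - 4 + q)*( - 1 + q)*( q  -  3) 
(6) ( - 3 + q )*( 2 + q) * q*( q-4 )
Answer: 1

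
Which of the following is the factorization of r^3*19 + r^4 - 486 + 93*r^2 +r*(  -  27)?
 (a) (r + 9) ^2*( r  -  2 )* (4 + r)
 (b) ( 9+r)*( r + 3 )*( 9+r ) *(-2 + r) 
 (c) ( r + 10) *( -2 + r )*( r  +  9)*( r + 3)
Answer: b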